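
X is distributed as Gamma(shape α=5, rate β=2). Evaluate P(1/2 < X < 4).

P(1/2 < X < 4) = ∫_{1/2}^{4} f(x) dx
where f(x) = \frac{4 x^{4} e^{- 2 x}}{3}
= \frac{-7128 + 65 e^{7}}{24 e^{8}}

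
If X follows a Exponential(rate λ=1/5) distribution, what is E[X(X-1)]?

E[X(X-1)] = E[X² - X] = E[X²] - E[X]
E[X] = 5
E[X²] = Var(X) + (E[X])² = 25 + (5)² = 50
E[X(X-1)] = 50 - 5 = 45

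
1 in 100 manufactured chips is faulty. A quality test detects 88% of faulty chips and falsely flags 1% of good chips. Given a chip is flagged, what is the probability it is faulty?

Let D = the rare event, + = positive/flagged.
P(D) = 1/100
P(+|D) = 88/100 = 22/25
P(+|D') = 1/100
P(+) = P(+|D)P(D) + P(+|D')P(D')
     = \frac{22}{25} × \frac{1}{100} + \frac{1}{100} × \frac{99}{100}
     = \frac{187}{10000}
P(D|+) = P(+|D)P(D)/P(+) = \frac{8}{17}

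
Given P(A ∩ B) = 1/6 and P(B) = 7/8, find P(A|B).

P(A|B) = P(A ∩ B) / P(B)
= (1/6) / (7/8)
= 4/21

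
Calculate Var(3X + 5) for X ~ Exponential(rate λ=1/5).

For X ~ Exponential(rate λ=1/5):
Var(X) = 25
Var(3X + 5) = (3)² × Var(X) = 9 × 25 = 225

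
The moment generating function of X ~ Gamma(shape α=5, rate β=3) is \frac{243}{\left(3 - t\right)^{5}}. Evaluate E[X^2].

To find E[X^2], compute M^(2)(0):
M^(1)(t) = \frac{1215}{\left(3 - t\right)^{6}}
M^(2)(t) = \frac{7290}{\left(3 - t\right)^{7}}
M^(2)(0) = \frac{10}{3}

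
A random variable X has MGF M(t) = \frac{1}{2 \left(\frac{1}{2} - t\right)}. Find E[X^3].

To find E[X^3], compute M^(3)(0):
M^(1)(t) = \frac{1}{2 \left(\frac{1}{2} - t\right)^{2}}
M^(2)(t) = \frac{1}{\left(\frac{1}{2} - t\right)^{3}}
M^(3)(t) = \frac{3}{\left(\frac{1}{2} - t\right)^{4}}
M^(3)(0) = 48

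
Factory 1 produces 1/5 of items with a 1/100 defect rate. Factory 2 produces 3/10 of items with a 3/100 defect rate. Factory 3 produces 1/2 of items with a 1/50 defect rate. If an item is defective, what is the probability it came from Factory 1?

Using Bayes' theorem:
P(F1) = 1/5, P(D|F1) = 1/100
P(F2) = 3/10, P(D|F2) = 3/100
P(F3) = 1/2, P(D|F3) = 1/50
P(D) = P(D|F1)P(F1) + P(D|F2)P(F2) + P(D|F3)P(F3)
     = \frac{21}{1000}
P(F1|D) = P(D|F1)P(F1) / P(D)
= \frac{2}{21}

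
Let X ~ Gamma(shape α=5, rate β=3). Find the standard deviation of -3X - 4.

For X ~ Gamma(shape α=5, rate β=3):
Var(X) = \frac{5}{9}
SD(X) = √(Var(X)) = √(\frac{5}{9}) = \frac{\sqrt{5}}{3}
SD(-3X - 4) = |-3| × SD(X) = 3 × \frac{\sqrt{5}}{3} = \sqrt{5}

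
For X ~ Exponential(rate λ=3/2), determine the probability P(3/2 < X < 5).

P(3/2 < X < 5) = ∫_{3/2}^{5} f(x) dx
where f(x) = \frac{3 e^{- \frac{3 x}{2}}}{2}
= - \frac{1}{e^{\frac{15}{2}}} + e^{- \frac{9}{4}}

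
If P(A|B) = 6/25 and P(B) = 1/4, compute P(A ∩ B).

By definition, P(A|B) = P(A ∩ B) / P(B)
So P(A ∩ B) = P(A|B) × P(B)
= 6/25 × 1/4
= 3/50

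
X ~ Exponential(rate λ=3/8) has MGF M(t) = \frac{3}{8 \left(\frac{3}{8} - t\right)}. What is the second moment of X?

To find E[X^2], compute M^(2)(0):
M^(1)(t) = \frac{3}{8 \left(\frac{3}{8} - t\right)^{2}}
M^(2)(t) = \frac{3}{4 \left(\frac{3}{8} - t\right)^{3}}
M^(2)(0) = \frac{128}{9}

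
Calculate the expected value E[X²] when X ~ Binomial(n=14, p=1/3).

Using the identity E[X²] = Var(X) + (E[X])²:
E[X] = \frac{14}{3}
Var(X) = \frac{28}{9}
E[X²] = \frac{28}{9} + (\frac{14}{3})²
= \frac{224}{9}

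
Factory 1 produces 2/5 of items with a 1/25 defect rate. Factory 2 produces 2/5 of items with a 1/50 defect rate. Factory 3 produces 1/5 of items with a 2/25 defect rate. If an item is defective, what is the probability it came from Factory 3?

Using Bayes' theorem:
P(F1) = 2/5, P(D|F1) = 1/25
P(F2) = 2/5, P(D|F2) = 1/50
P(F3) = 1/5, P(D|F3) = 2/25
P(D) = P(D|F1)P(F1) + P(D|F2)P(F2) + P(D|F3)P(F3)
     = \frac{1}{25}
P(F3|D) = P(D|F3)P(F3) / P(D)
= \frac{2}{5}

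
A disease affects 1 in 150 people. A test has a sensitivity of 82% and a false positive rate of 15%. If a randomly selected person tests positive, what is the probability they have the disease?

Let D = the rare event, + = positive/flagged.
P(D) = 1/150
P(+|D) = 82/100 = 41/50
P(+|D') = 15/100 = 3/20
P(+) = P(+|D)P(D) + P(+|D')P(D')
     = \frac{41}{50} × \frac{1}{150} + \frac{3}{20} × \frac{149}{150}
     = \frac{2317}{15000}
P(D|+) = P(+|D)P(D)/P(+) = \frac{82}{2317}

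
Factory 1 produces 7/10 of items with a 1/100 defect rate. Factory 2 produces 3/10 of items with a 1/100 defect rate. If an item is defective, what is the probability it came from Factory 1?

Using Bayes' theorem:
P(F1) = 7/10, P(D|F1) = 1/100
P(F2) = 3/10, P(D|F2) = 1/100
P(D) = P(D|F1)P(F1) + P(D|F2)P(F2)
     = \frac{1}{100}
P(F1|D) = P(D|F1)P(F1) / P(D)
= \frac{7}{10}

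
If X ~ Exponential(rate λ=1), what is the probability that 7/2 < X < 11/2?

P(7/2 < X < 11/2) = ∫_{7/2}^{11/2} f(x) dx
where f(x) = e^{- x}
= - \frac{1 - e^{2}}{e^{\frac{11}{2}}}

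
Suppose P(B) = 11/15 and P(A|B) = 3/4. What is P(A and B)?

By definition, P(A|B) = P(A ∩ B) / P(B)
So P(A ∩ B) = P(A|B) × P(B)
= 3/4 × 11/15
= 11/20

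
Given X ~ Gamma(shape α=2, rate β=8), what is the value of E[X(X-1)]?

E[X(X-1)] = E[X² - X] = E[X²] - E[X]
E[X] = \frac{1}{4}
E[X²] = Var(X) + (E[X])² = \frac{1}{32} + (\frac{1}{4})² = \frac{3}{32}
E[X(X-1)] = \frac{3}{32} - \frac{1}{4} = - \frac{5}{32}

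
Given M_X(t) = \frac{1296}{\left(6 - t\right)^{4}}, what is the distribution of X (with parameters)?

The MGF M(t) = \frac{1296}{\left(6 - t\right)^{4}} is the standard form for the Gamma distribution.
Comparing with the known MGF formula identifies: Gamma(shape α=4, rate β=6)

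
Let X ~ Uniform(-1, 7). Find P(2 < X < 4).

P(2 < X < 4) = ∫_{2}^{4} f(x) dx
where f(x) = \frac{1}{8}
= \frac{1}{4}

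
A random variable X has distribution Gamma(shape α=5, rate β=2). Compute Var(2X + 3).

For X ~ Gamma(shape α=5, rate β=2):
Var(X) = \frac{5}{4}
Var(2X + 3) = (2)² × Var(X) = 4 × \frac{5}{4} = 5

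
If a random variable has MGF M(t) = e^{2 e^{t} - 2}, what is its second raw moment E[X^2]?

To find E[X^2], compute M^(2)(0):
M^(1)(t) = 2 e^{t} e^{2 e^{t} - 2}
M^(2)(t) = 4 e^{2 t} e^{2 e^{t} - 2} + 2 e^{t} e^{2 e^{t} - 2}
M^(2)(0) = 6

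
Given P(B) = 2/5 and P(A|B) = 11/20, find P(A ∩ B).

By definition, P(A|B) = P(A ∩ B) / P(B)
So P(A ∩ B) = P(A|B) × P(B)
= 11/20 × 2/5
= 11/50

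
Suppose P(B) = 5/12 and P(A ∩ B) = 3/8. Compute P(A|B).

P(A|B) = P(A ∩ B) / P(B)
= (3/8) / (5/12)
= 9/10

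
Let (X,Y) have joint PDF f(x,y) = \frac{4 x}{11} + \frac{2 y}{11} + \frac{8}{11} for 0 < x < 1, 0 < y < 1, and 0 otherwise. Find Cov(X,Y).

E[XY] = ∫∫ xy × f(x,y) dx dy = \frac{3}{11}
E[X] = \frac{35}{66}
E[Y] = \frac{17}{33}
Cov(X,Y) = E[XY] - E[X]E[Y] = - \frac{1}{2178}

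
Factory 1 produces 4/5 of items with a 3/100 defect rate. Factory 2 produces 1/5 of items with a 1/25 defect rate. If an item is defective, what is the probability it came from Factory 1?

Using Bayes' theorem:
P(F1) = 4/5, P(D|F1) = 3/100
P(F2) = 1/5, P(D|F2) = 1/25
P(D) = P(D|F1)P(F1) + P(D|F2)P(F2)
     = \frac{4}{125}
P(F1|D) = P(D|F1)P(F1) / P(D)
= \frac{3}{4}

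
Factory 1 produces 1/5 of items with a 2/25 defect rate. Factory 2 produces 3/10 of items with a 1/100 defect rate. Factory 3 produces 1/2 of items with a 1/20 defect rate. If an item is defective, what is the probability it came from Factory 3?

Using Bayes' theorem:
P(F1) = 1/5, P(D|F1) = 2/25
P(F2) = 3/10, P(D|F2) = 1/100
P(F3) = 1/2, P(D|F3) = 1/20
P(D) = P(D|F1)P(F1) + P(D|F2)P(F2) + P(D|F3)P(F3)
     = \frac{11}{250}
P(F3|D) = P(D|F3)P(F3) / P(D)
= \frac{25}{44}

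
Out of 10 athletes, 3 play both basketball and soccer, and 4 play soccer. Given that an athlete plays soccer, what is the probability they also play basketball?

P(A ∩ B) = 3/10
P(B) = 4/10 = 2/5
P(A|B) = P(A ∩ B) / P(B) = (3/10) / (2/5) = 3/4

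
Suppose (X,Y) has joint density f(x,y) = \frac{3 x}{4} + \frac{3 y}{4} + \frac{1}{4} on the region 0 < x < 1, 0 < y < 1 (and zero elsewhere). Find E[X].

E[X] = ∫_0^1 ∫_0^1 x × f(x,y) dy dx
= ∫_0^1 ∫_0^1 x × (\frac{3 x}{4} + \frac{3 y}{4} + \frac{1}{4}) dy dx
= \frac{9}{16}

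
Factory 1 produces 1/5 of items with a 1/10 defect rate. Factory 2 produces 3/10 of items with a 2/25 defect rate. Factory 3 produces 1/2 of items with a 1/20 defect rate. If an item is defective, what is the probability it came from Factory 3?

Using Bayes' theorem:
P(F1) = 1/5, P(D|F1) = 1/10
P(F2) = 3/10, P(D|F2) = 2/25
P(F3) = 1/2, P(D|F3) = 1/20
P(D) = P(D|F1)P(F1) + P(D|F2)P(F2) + P(D|F3)P(F3)
     = \frac{69}{1000}
P(F3|D) = P(D|F3)P(F3) / P(D)
= \frac{25}{69}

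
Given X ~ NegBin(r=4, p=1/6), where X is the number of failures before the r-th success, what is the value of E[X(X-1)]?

E[X(X-1)] = E[X² - X] = E[X²] - E[X]
E[X] = 20
E[X²] = Var(X) + (E[X])² = 120 + (20)² = 520
E[X(X-1)] = 520 - 20 = 500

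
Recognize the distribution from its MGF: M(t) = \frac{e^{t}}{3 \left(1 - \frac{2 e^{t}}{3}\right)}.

The MGF M(t) = \frac{e^{t}}{3 \left(1 - \frac{2 e^{t}}{3}\right)} is the standard form for the Geometric distribution.
Comparing with the known MGF formula identifies: Geometric(p=1/3), X = trial number of first success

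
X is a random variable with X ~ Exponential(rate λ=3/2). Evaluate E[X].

For X ~ Exponential(rate λ=3/2), the expected value is:
E[X] = \frac{2}{3}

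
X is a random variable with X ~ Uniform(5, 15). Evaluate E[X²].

Using the identity E[X²] = Var(X) + (E[X])²:
E[X] = 10
Var(X) = \frac{25}{3}
E[X²] = \frac{25}{3} + (10)²
= \frac{325}{3}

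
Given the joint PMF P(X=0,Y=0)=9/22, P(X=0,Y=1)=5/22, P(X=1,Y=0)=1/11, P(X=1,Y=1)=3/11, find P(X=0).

P(X=0) = P(X=0,Y=0) + P(X=0,Y=1)
= 9/22 + 5/22
= 7/11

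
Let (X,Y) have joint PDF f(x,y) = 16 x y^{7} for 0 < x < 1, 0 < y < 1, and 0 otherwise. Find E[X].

E[X] = ∫_0^1 ∫_0^1 x × f(x,y) dy dx
= ∫_0^1 ∫_0^1 x × (16 x y^{7}) dy dx
= \frac{2}{3}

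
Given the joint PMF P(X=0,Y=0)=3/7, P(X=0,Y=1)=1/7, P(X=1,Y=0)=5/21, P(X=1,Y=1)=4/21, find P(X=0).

P(X=0) = P(X=0,Y=0) + P(X=0,Y=1)
= 3/7 + 1/7
= 4/7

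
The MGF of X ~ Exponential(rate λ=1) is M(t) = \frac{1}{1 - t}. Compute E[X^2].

To find E[X^2], compute M^(2)(0):
M^(1)(t) = \frac{1}{\left(1 - t\right)^{2}}
M^(2)(t) = \frac{2}{\left(1 - t\right)^{3}}
M^(2)(0) = 2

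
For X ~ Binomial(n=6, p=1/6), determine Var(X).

For X ~ Binomial(n=6, p=1/6):
Var(X) = \frac{5}{6}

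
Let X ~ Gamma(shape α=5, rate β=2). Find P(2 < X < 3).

P(2 < X < 3) = ∫_{2}^{3} f(x) dx
where f(x) = \frac{4 x^{4} e^{- 2 x}}{3}
= \frac{-345 + 103 e^{2}}{3 e^{6}}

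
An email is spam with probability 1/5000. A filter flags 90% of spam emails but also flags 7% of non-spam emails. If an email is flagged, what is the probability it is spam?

Let D = the rare event, + = positive/flagged.
P(D) = 1/5000
P(+|D) = 90/100 = 9/10
P(+|D') = 7/100
P(+) = P(+|D)P(D) + P(+|D')P(D')
     = \frac{9}{10} × \frac{1}{5000} + \frac{7}{100} × \frac{4999}{5000}
     = \frac{35083}{500000}
P(D|+) = P(+|D)P(D)/P(+) = \frac{90}{35083}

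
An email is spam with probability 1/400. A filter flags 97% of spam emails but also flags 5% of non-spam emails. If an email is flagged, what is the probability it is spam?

Let D = the rare event, + = positive/flagged.
P(D) = 1/400
P(+|D) = 97/100
P(+|D') = 5/100 = 1/20
P(+) = P(+|D)P(D) + P(+|D')P(D')
     = \frac{97}{100} × \frac{1}{400} + \frac{1}{20} × \frac{399}{400}
     = \frac{523}{10000}
P(D|+) = P(+|D)P(D)/P(+) = \frac{97}{2092}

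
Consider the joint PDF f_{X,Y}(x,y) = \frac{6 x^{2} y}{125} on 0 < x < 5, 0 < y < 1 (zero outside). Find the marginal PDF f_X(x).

f_X(x) = ∫_0^1 f(x,y) dy
= ∫_0^1 \frac{6 x^{2} y}{125} dy
= \frac{3 x^{2}}{125} for 0 < x < 5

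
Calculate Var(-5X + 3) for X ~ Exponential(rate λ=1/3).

For X ~ Exponential(rate λ=1/3):
Var(X) = 9
Var(-5X + 3) = (-5)² × Var(X) = 25 × 9 = 225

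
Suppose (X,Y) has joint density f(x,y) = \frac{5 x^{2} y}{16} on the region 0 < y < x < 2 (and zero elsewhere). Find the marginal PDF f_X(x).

f_X(x) = ∫_0^x \frac{5 x^{2} y}{16} dy = \frac{5 x^{4}}{32}
for 0 < x < 2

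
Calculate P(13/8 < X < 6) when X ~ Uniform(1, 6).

P(13/8 < X < 6) = ∫_{13/8}^{6} f(x) dx
where f(x) = \frac{1}{5}
= \frac{7}{8}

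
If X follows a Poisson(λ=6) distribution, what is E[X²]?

Using the identity E[X²] = Var(X) + (E[X])²:
E[X] = 6
Var(X) = 6
E[X²] = 6 + (6)²
= 42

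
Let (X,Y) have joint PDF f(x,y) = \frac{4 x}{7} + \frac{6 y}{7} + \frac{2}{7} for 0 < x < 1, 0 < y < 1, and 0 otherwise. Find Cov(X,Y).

E[XY] = ∫∫ xy × f(x,y) dx dy = \frac{13}{42}
E[X] = \frac{23}{42}
E[Y] = \frac{4}{7}
Cov(X,Y) = E[XY] - E[X]E[Y] = - \frac{1}{294}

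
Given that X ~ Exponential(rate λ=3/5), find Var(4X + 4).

For X ~ Exponential(rate λ=3/5):
Var(X) = \frac{25}{9}
Var(4X + 4) = (4)² × Var(X) = 16 × \frac{25}{9} = \frac{400}{9}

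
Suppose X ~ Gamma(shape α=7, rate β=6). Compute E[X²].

Using the identity E[X²] = Var(X) + (E[X])²:
E[X] = \frac{7}{6}
Var(X) = \frac{7}{36}
E[X²] = \frac{7}{36} + (\frac{7}{6})²
= \frac{14}{9}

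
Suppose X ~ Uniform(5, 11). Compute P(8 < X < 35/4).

P(8 < X < 35/4) = ∫_{8}^{35/4} f(x) dx
where f(x) = \frac{1}{6}
= \frac{1}{8}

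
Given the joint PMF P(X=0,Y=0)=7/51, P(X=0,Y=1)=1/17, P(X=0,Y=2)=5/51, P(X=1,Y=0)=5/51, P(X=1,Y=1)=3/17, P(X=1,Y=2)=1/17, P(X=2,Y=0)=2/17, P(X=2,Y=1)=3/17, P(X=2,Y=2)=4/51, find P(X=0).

P(X=0) = P(X=0,Y=0) + P(X=0,Y=1) + P(X=0,Y=2)
= 7/51 + 1/17 + 5/51
= 5/17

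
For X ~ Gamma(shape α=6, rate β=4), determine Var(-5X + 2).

For X ~ Gamma(shape α=6, rate β=4):
Var(X) = \frac{3}{8}
Var(-5X + 2) = (-5)² × Var(X) = 25 × \frac{3}{8} = \frac{75}{8}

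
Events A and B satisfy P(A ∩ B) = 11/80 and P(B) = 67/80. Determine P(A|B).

P(A|B) = P(A ∩ B) / P(B)
= (11/80) / (67/80)
= 11/67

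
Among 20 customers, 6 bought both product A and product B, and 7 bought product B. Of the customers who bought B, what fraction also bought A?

P(A ∩ B) = 6/20 = 3/10
P(B) = 7/20
P(A|B) = P(A ∩ B) / P(B) = (3/10) / (7/20) = 6/7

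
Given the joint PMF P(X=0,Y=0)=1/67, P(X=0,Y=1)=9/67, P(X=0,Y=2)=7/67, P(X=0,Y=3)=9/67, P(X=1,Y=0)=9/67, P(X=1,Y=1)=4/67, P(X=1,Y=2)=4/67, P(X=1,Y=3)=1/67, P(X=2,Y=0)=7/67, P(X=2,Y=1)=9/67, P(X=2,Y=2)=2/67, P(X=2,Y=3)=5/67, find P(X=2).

P(X=2) = P(X=2,Y=0) + P(X=2,Y=1) + P(X=2,Y=2) + P(X=2,Y=3)
= 7/67 + 9/67 + 2/67 + 5/67
= 23/67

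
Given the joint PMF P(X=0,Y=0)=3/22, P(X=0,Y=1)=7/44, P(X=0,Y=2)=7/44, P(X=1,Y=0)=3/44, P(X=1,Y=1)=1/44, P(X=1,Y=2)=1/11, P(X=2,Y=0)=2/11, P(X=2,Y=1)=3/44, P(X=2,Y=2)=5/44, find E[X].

First find marginal of X:
P(X=0) = 5/11
P(X=1) = 2/11
P(X=2) = 4/11
E[X] = 0 × 5/11 + 1 × 2/11 + 2 × 4/11 = 10/11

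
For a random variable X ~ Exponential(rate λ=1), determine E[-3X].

For X ~ Exponential(rate λ=1):
E[X] = 1
E[-3X] = -3 × E[X] + 0 = -3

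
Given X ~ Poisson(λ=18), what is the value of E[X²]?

Using the identity E[X²] = Var(X) + (E[X])²:
E[X] = 18
Var(X) = 18
E[X²] = 18 + (18)²
= 342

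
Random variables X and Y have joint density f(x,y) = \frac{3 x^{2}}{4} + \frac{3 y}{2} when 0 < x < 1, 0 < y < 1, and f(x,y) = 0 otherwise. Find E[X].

E[X] = ∫_0^1 ∫_0^1 x × f(x,y) dy dx
= ∫_0^1 ∫_0^1 x × (\frac{3 x^{2}}{4} + \frac{3 y}{2}) dy dx
= \frac{9}{16}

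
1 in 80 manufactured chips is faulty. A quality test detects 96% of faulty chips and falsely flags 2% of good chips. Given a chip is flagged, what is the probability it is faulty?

Let D = the rare event, + = positive/flagged.
P(D) = 1/80
P(+|D) = 96/100 = 24/25
P(+|D') = 2/100 = 1/50
P(+) = P(+|D)P(D) + P(+|D')P(D')
     = \frac{24}{25} × \frac{1}{80} + \frac{1}{50} × \frac{79}{80}
     = \frac{127}{4000}
P(D|+) = P(+|D)P(D)/P(+) = \frac{48}{127}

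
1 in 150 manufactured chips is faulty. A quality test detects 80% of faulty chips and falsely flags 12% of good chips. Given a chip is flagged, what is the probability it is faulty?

Let D = the rare event, + = positive/flagged.
P(D) = 1/150
P(+|D) = 80/100 = 4/5
P(+|D') = 12/100 = 3/25
P(+) = P(+|D)P(D) + P(+|D')P(D')
     = \frac{4}{5} × \frac{1}{150} + \frac{3}{25} × \frac{149}{150}
     = \frac{467}{3750}
P(D|+) = P(+|D)P(D)/P(+) = \frac{20}{467}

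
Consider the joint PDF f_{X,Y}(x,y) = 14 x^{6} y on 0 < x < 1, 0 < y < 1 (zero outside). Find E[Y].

E[Y] = ∫_0^1 ∫_0^1 y × f(x,y) dx dy
= \frac{2}{3}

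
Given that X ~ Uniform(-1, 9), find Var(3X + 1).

For X ~ Uniform(-1, 9):
Var(X) = \frac{25}{3}
Var(3X + 1) = (3)² × Var(X) = 9 × \frac{25}{3} = 75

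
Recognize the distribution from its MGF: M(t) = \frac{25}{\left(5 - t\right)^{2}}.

The MGF M(t) = \frac{25}{\left(5 - t\right)^{2}} is the standard form for the Gamma distribution.
Comparing with the known MGF formula identifies: Gamma(shape α=2, rate β=5)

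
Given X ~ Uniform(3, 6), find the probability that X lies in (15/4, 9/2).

P(15/4 < X < 9/2) = ∫_{15/4}^{9/2} f(x) dx
where f(x) = \frac{1}{3}
= \frac{1}{4}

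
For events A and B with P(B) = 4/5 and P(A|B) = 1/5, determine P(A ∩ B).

By definition, P(A|B) = P(A ∩ B) / P(B)
So P(A ∩ B) = P(A|B) × P(B)
= 1/5 × 4/5
= 4/25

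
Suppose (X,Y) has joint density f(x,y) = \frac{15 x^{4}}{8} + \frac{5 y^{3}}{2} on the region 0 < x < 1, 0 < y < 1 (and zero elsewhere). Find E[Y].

E[Y] = ∫_0^1 ∫_0^1 y × f(x,y) dx dy
= \frac{11}{16}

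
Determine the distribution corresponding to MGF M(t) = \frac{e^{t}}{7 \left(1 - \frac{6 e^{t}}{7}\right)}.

The MGF M(t) = \frac{e^{t}}{7 \left(1 - \frac{6 e^{t}}{7}\right)} is the standard form for the Geometric distribution.
Comparing with the known MGF formula identifies: Geometric(p=1/7), X = trial number of first success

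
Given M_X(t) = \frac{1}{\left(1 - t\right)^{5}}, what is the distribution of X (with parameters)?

The MGF M(t) = \frac{1}{\left(1 - t\right)^{5}} is the standard form for the Gamma distribution.
Comparing with the known MGF formula identifies: Gamma(shape α=5, rate β=1)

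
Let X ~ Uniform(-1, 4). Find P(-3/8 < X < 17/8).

P(-3/8 < X < 17/8) = ∫_{-3/8}^{17/8} f(x) dx
where f(x) = \frac{1}{5}
= \frac{1}{2}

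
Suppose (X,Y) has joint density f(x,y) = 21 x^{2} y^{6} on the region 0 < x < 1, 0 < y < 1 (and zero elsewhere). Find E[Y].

E[Y] = ∫_0^1 ∫_0^1 y × f(x,y) dx dy
= \frac{7}{8}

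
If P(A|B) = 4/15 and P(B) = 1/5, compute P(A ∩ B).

By definition, P(A|B) = P(A ∩ B) / P(B)
So P(A ∩ B) = P(A|B) × P(B)
= 4/15 × 1/5
= 4/75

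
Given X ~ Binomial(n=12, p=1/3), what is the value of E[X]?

For X ~ Binomial(n=12, p=1/3), the expected value is:
E[X] = 4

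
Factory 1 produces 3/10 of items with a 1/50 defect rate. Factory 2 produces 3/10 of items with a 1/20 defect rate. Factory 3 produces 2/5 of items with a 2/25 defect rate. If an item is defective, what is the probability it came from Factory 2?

Using Bayes' theorem:
P(F1) = 3/10, P(D|F1) = 1/50
P(F2) = 3/10, P(D|F2) = 1/20
P(F3) = 2/5, P(D|F3) = 2/25
P(D) = P(D|F1)P(F1) + P(D|F2)P(F2) + P(D|F3)P(F3)
     = \frac{53}{1000}
P(F2|D) = P(D|F2)P(F2) / P(D)
= \frac{15}{53}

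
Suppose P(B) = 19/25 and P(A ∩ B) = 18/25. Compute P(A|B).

P(A|B) = P(A ∩ B) / P(B)
= (18/25) / (19/25)
= 18/19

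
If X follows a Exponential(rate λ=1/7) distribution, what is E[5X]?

For X ~ Exponential(rate λ=1/7):
E[X] = 7
E[5X] = 5 × E[X] + 0 = 35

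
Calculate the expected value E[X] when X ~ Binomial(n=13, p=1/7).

For X ~ Binomial(n=13, p=1/7), the expected value is:
E[X] = \frac{13}{7}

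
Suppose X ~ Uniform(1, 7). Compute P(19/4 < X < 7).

P(19/4 < X < 7) = ∫_{19/4}^{7} f(x) dx
where f(x) = \frac{1}{6}
= \frac{3}{8}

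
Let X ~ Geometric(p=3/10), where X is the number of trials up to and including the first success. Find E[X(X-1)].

E[X(X-1)] = E[X² - X] = E[X²] - E[X]
E[X] = \frac{10}{3}
E[X²] = Var(X) + (E[X])² = \frac{70}{9} + (\frac{10}{3})² = \frac{170}{9}
E[X(X-1)] = \frac{170}{9} - \frac{10}{3} = \frac{140}{9}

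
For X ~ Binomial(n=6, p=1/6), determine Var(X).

For X ~ Binomial(n=6, p=1/6):
Var(X) = \frac{5}{6}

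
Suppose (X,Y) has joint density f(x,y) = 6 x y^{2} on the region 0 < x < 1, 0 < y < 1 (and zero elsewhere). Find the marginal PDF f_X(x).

f_X(x) = ∫_0^1 f(x,y) dy
= ∫_0^1 6 x y^{2} dy
= 2 x for 0 < x < 1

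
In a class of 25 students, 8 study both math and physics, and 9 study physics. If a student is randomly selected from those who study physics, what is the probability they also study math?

P(A ∩ B) = 8/25
P(B) = 9/25
P(A|B) = P(A ∩ B) / P(B) = (8/25) / (9/25) = 8/9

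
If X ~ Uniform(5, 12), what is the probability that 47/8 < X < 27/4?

P(47/8 < X < 27/4) = ∫_{47/8}^{27/4} f(x) dx
where f(x) = \frac{1}{7}
= \frac{1}{8}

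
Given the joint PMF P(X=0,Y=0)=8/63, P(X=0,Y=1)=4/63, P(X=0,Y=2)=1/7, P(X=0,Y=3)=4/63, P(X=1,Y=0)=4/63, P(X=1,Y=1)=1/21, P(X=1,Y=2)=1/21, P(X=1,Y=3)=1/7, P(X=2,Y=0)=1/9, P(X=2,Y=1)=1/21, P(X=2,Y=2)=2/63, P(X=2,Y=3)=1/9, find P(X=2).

P(X=2) = P(X=2,Y=0) + P(X=2,Y=1) + P(X=2,Y=2) + P(X=2,Y=3)
= 1/9 + 1/21 + 2/63 + 1/9
= 19/63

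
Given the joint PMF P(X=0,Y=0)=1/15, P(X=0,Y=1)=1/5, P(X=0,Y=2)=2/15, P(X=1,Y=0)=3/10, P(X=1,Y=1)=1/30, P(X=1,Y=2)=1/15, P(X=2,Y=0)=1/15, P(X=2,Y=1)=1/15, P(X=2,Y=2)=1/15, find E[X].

First find marginal of X:
P(X=0) = 2/5
P(X=1) = 2/5
P(X=2) = 1/5
E[X] = 0 × 2/5 + 1 × 2/5 + 2 × 1/5 = 4/5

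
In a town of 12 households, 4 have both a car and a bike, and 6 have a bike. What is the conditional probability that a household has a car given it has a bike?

P(A ∩ B) = 4/12 = 1/3
P(B) = 6/12 = 1/2
P(A|B) = P(A ∩ B) / P(B) = (1/3) / (1/2) = 2/3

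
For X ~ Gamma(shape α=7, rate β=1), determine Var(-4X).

For X ~ Gamma(shape α=7, rate β=1):
Var(X) = 7
Var(-4X) = (-4)² × Var(X) = 16 × 7 = 112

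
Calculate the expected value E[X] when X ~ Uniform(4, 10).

For X ~ Uniform(4, 10), the expected value is:
E[X] = 7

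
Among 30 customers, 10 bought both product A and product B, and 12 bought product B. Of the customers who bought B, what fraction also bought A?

P(A ∩ B) = 10/30 = 1/3
P(B) = 12/30 = 2/5
P(A|B) = P(A ∩ B) / P(B) = (1/3) / (2/5) = 5/6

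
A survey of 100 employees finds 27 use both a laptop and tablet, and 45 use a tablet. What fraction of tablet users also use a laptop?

P(A ∩ B) = 27/100
P(B) = 45/100 = 9/20
P(A|B) = P(A ∩ B) / P(B) = (27/100) / (9/20) = 3/5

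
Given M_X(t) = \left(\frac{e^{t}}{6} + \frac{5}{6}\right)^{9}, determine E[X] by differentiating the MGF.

To find E[X], compute M^(1)(0):
M^(1)(t) = \frac{3 \left(\frac{e^{t}}{6} + \frac{5}{6}\right)^{8} e^{t}}{2}
M^(1)(0) = \frac{3}{2}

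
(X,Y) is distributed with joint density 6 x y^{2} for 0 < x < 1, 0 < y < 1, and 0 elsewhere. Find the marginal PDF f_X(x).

f_X(x) = ∫_0^1 f(x,y) dy
= ∫_0^1 6 x y^{2} dy
= 2 x for 0 < x < 1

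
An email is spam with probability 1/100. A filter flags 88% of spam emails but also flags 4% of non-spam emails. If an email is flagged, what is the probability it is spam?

Let D = the rare event, + = positive/flagged.
P(D) = 1/100
P(+|D) = 88/100 = 22/25
P(+|D') = 4/100 = 1/25
P(+) = P(+|D)P(D) + P(+|D')P(D')
     = \frac{22}{25} × \frac{1}{100} + \frac{1}{25} × \frac{99}{100}
     = \frac{121}{2500}
P(D|+) = P(+|D)P(D)/P(+) = \frac{2}{11}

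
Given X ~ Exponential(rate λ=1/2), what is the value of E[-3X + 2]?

For X ~ Exponential(rate λ=1/2):
E[X] = 2
E[-3X + 2] = -3 × E[X] + 2 = -4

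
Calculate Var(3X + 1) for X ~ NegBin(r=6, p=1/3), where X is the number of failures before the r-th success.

For X ~ NegBin(r=6, p=1/3), where X is the number of failures before the r-th success:
Var(X) = 36
Var(3X + 1) = (3)² × Var(X) = 9 × 36 = 324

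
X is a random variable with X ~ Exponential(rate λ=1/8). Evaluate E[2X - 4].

For X ~ Exponential(rate λ=1/8):
E[X] = 8
E[2X - 4] = 2 × E[X] - 4 = 12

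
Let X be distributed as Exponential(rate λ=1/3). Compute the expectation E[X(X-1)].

E[X(X-1)] = E[X² - X] = E[X²] - E[X]
E[X] = 3
E[X²] = Var(X) + (E[X])² = 9 + (3)² = 18
E[X(X-1)] = 18 - 3 = 15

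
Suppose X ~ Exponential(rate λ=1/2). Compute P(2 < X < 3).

P(2 < X < 3) = ∫_{2}^{3} f(x) dx
where f(x) = \frac{e^{- \frac{x}{2}}}{2}
= - \frac{1}{e^{\frac{3}{2}}} + e^{-1}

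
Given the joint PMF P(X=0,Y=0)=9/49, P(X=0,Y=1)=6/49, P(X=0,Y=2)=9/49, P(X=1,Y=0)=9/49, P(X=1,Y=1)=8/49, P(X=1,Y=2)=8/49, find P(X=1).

P(X=1) = P(X=1,Y=0) + P(X=1,Y=1) + P(X=1,Y=2)
= 9/49 + 8/49 + 8/49
= 25/49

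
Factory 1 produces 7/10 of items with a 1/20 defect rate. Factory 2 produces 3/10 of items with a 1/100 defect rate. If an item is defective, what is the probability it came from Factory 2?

Using Bayes' theorem:
P(F1) = 7/10, P(D|F1) = 1/20
P(F2) = 3/10, P(D|F2) = 1/100
P(D) = P(D|F1)P(F1) + P(D|F2)P(F2)
     = \frac{19}{500}
P(F2|D) = P(D|F2)P(F2) / P(D)
= \frac{3}{38}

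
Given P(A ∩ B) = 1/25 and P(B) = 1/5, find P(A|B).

P(A|B) = P(A ∩ B) / P(B)
= (1/25) / (1/5)
= 1/5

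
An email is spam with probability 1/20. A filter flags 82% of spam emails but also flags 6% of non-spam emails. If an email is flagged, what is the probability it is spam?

Let D = the rare event, + = positive/flagged.
P(D) = 1/20
P(+|D) = 82/100 = 41/50
P(+|D') = 6/100 = 3/50
P(+) = P(+|D)P(D) + P(+|D')P(D')
     = \frac{41}{50} × \frac{1}{20} + \frac{3}{50} × \frac{19}{20}
     = \frac{49}{500}
P(D|+) = P(+|D)P(D)/P(+) = \frac{41}{98}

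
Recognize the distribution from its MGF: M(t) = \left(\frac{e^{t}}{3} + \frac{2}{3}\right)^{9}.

The MGF M(t) = \left(\frac{e^{t}}{3} + \frac{2}{3}\right)^{9} is the standard form for the Binomial distribution.
Comparing with the known MGF formula identifies: Binomial(n=9, p=1/3)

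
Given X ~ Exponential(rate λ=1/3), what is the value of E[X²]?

Using the identity E[X²] = Var(X) + (E[X])²:
E[X] = 3
Var(X) = 9
E[X²] = 9 + (3)²
= 18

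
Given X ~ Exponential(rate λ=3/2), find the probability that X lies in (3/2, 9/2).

P(3/2 < X < 9/2) = ∫_{3/2}^{9/2} f(x) dx
where f(x) = \frac{3 e^{- \frac{3 x}{2}}}{2}
= - \frac{1 - e^{\frac{9}{2}}}{e^{\frac{27}{4}}}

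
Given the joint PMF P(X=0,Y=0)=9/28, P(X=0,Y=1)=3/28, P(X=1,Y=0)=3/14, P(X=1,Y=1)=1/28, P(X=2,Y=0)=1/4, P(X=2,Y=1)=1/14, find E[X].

First find marginal of X:
P(X=0) = 3/7
P(X=1) = 1/4
P(X=2) = 9/28
E[X] = 0 × 3/7 + 1 × 1/4 + 2 × 9/28 = 25/28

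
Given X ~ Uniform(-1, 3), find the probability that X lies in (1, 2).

P(1 < X < 2) = ∫_{1}^{2} f(x) dx
where f(x) = \frac{1}{4}
= \frac{1}{4}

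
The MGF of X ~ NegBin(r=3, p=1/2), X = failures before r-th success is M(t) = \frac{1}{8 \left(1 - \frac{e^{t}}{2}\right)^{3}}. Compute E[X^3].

To find E[X^3], compute M^(3)(0):
M^(1)(t) = \frac{3 e^{t}}{16 \left(1 - \frac{e^{t}}{2}\right)^{4}}
M^(2)(t) = \frac{3 e^{t}}{16 \left(1 - \frac{e^{t}}{2}\right)^{4}} + \frac{3 e^{2 t}}{8 \left(1 - \frac{e^{t}}{2}\right)^{5}}
M^(3)(t) = \frac{3 e^{t}}{16 \left(1 - \frac{e^{t}}{2}\right)^{4}} + \frac{9 e^{2 t}}{8 \left(1 - \frac{e^{t}}{2}\right)^{5}} + \frac{15 e^{3 t}}{16 \left(1 - \frac{e^{t}}{2}\right)^{6}}
M^(3)(0) = 99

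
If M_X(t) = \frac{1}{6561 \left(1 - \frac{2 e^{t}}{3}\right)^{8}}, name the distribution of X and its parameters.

The MGF M(t) = \frac{1}{6561 \left(1 - \frac{2 e^{t}}{3}\right)^{8}} is the standard form for the NegativeBinomial distribution.
Comparing with the known MGF formula identifies: NegBin(r=8, p=1/3), X = failures before r-th success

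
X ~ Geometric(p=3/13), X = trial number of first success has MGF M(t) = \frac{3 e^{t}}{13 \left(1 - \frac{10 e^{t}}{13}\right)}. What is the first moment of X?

To find E[X], compute M^(1)(0):
M^(1)(t) = \frac{3 e^{t}}{13 \left(1 - \frac{10 e^{t}}{13}\right)} + \frac{30 e^{2 t}}{169 \left(1 - \frac{10 e^{t}}{13}\right)^{2}}
M^(1)(0) = \frac{13}{3}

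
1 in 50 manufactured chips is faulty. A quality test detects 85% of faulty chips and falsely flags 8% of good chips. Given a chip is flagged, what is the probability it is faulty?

Let D = the rare event, + = positive/flagged.
P(D) = 1/50
P(+|D) = 85/100 = 17/20
P(+|D') = 8/100 = 2/25
P(+) = P(+|D)P(D) + P(+|D')P(D')
     = \frac{17}{20} × \frac{1}{50} + \frac{2}{25} × \frac{49}{50}
     = \frac{477}{5000}
P(D|+) = P(+|D)P(D)/P(+) = \frac{85}{477}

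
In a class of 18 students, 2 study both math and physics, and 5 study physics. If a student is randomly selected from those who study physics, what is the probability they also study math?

P(A ∩ B) = 2/18 = 1/9
P(B) = 5/18
P(A|B) = P(A ∩ B) / P(B) = (1/9) / (5/18) = 2/5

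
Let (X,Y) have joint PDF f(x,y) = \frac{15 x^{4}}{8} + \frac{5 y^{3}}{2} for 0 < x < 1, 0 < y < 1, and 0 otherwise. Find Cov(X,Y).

E[XY] = ∫∫ xy × f(x,y) dx dy = \frac{13}{32}
E[X] = \frac{5}{8}
E[Y] = \frac{11}{16}
Cov(X,Y) = E[XY] - E[X]E[Y] = - \frac{3}{128}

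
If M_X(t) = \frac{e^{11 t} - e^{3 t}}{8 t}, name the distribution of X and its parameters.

The MGF M(t) = \frac{e^{11 t} - e^{3 t}}{8 t} is the standard form for the Uniform distribution.
Comparing with the known MGF formula identifies: Uniform(3, 11)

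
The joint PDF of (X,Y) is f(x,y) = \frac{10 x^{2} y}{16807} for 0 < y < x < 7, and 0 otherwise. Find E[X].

f_X(x) = ∫_0^x \frac{10 x^{2} y}{16807} dy = \frac{5 x^{4}}{16807}
E[X] = ∫_0^7 x × (\frac{5 x^{4}}{16807}) dx = \frac{35}{6}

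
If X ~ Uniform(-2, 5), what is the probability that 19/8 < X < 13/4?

P(19/8 < X < 13/4) = ∫_{19/8}^{13/4} f(x) dx
where f(x) = \frac{1}{7}
= \frac{1}{8}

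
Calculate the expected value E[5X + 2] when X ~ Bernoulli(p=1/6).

For X ~ Bernoulli(p=1/6):
E[X] = \frac{1}{6}
E[5X + 2] = 5 × E[X] + 2 = \frac{17}{6}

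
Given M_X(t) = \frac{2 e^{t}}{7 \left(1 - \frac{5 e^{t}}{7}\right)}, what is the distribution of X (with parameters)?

The MGF M(t) = \frac{2 e^{t}}{7 \left(1 - \frac{5 e^{t}}{7}\right)} is the standard form for the Geometric distribution.
Comparing with the known MGF formula identifies: Geometric(p=2/7), X = trial number of first success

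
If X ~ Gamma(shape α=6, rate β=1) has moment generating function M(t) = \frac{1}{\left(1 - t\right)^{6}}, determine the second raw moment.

To find E[X^2], compute M^(2)(0):
M^(1)(t) = \frac{6}{\left(1 - t\right)^{7}}
M^(2)(t) = \frac{42}{\left(1 - t\right)^{8}}
M^(2)(0) = 42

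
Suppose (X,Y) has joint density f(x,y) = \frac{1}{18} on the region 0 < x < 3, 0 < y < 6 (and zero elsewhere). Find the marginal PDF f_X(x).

f_X(x) = ∫_0^6 f(x,y) dy
= ∫_0^6 \frac{1}{18} dy
= \frac{1}{3} for 0 < x < 3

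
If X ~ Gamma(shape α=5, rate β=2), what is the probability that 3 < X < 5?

P(3 < X < 5) = ∫_{3}^{5} f(x) dx
where f(x) = \frac{4 x^{4} e^{- 2 x}}{3}
= \frac{-1933 + 345 e^{4}}{3 e^{10}}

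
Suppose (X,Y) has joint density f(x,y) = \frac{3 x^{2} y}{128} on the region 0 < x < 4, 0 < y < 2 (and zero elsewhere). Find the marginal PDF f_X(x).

f_X(x) = ∫_0^2 f(x,y) dy
= ∫_0^2 \frac{3 x^{2} y}{128} dy
= \frac{3 x^{2}}{64} for 0 < x < 4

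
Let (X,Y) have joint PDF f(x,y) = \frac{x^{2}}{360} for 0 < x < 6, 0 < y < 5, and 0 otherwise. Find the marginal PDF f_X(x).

f_X(x) = ∫_0^5 f(x,y) dy
= ∫_0^5 \frac{x^{2}}{360} dy
= \frac{x^{2}}{72} for 0 < x < 6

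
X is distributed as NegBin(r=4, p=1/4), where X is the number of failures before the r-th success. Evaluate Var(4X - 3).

For X ~ NegBin(r=4, p=1/4), where X is the number of failures before the r-th success:
Var(X) = 48
Var(4X - 3) = (4)² × Var(X) = 16 × 48 = 768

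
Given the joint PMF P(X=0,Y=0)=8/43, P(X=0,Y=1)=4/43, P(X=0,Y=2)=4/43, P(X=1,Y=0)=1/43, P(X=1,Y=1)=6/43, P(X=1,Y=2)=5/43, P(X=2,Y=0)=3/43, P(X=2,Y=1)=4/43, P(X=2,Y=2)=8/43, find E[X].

First find marginal of X:
P(X=0) = 16/43
P(X=1) = 12/43
P(X=2) = 15/43
E[X] = 0 × 16/43 + 1 × 12/43 + 2 × 15/43 = 42/43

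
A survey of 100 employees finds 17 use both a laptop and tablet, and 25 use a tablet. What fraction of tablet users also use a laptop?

P(A ∩ B) = 17/100
P(B) = 25/100 = 1/4
P(A|B) = P(A ∩ B) / P(B) = (17/100) / (1/4) = 17/25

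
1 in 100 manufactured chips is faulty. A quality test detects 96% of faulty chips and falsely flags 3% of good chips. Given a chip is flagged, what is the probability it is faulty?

Let D = the rare event, + = positive/flagged.
P(D) = 1/100
P(+|D) = 96/100 = 24/25
P(+|D') = 3/100
P(+) = P(+|D)P(D) + P(+|D')P(D')
     = \frac{24}{25} × \frac{1}{100} + \frac{3}{100} × \frac{99}{100}
     = \frac{393}{10000}
P(D|+) = P(+|D)P(D)/P(+) = \frac{32}{131}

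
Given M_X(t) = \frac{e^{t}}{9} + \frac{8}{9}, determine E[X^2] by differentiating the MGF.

To find E[X^2], compute M^(2)(0):
M^(1)(t) = \frac{e^{t}}{9}
M^(2)(t) = \frac{e^{t}}{9}
M^(2)(0) = \frac{1}{9}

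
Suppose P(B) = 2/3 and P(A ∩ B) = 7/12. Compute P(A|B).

P(A|B) = P(A ∩ B) / P(B)
= (7/12) / (2/3)
= 7/8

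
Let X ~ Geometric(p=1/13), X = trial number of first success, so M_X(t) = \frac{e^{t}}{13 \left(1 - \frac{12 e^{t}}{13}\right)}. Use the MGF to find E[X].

To find E[X], compute M^(1)(0):
M^(1)(t) = \frac{e^{t}}{13 \left(1 - \frac{12 e^{t}}{13}\right)} + \frac{12 e^{2 t}}{169 \left(1 - \frac{12 e^{t}}{13}\right)^{2}}
M^(1)(0) = 13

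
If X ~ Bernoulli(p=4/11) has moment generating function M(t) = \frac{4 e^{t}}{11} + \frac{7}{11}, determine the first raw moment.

To find E[X], compute M^(1)(0):
M^(1)(t) = \frac{4 e^{t}}{11}
M^(1)(0) = \frac{4}{11}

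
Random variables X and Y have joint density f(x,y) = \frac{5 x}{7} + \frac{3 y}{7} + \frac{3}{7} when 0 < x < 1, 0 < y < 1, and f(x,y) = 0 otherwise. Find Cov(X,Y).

E[XY] = ∫∫ xy × f(x,y) dx dy = \frac{25}{84}
E[X] = \frac{47}{84}
E[Y] = \frac{15}{28}
Cov(X,Y) = E[XY] - E[X]E[Y] = - \frac{5}{2352}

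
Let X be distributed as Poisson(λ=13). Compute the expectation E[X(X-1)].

E[X(X-1)] = E[X² - X] = E[X²] - E[X]
E[X] = 13
E[X²] = Var(X) + (E[X])² = 13 + (13)² = 182
E[X(X-1)] = 182 - 13 = 169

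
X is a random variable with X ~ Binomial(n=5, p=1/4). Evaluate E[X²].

Using the identity E[X²] = Var(X) + (E[X])²:
E[X] = \frac{5}{4}
Var(X) = \frac{15}{16}
E[X²] = \frac{15}{16} + (\frac{5}{4})²
= \frac{5}{2}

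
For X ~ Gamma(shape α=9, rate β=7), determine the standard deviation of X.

For X ~ Gamma(shape α=9, rate β=7):
Var(X) = \frac{9}{49}
SD(X) = √(Var(X)) = √(\frac{9}{49}) = \frac{3}{7}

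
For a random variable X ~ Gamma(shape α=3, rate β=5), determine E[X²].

Using the identity E[X²] = Var(X) + (E[X])²:
E[X] = \frac{3}{5}
Var(X) = \frac{3}{25}
E[X²] = \frac{3}{25} + (\frac{3}{5})²
= \frac{12}{25}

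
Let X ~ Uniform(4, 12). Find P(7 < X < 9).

P(7 < X < 9) = ∫_{7}^{9} f(x) dx
where f(x) = \frac{1}{8}
= \frac{1}{4}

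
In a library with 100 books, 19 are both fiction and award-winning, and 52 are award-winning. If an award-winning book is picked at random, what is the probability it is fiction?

P(A ∩ B) = 19/100
P(B) = 52/100 = 13/25
P(A|B) = P(A ∩ B) / P(B) = (19/100) / (13/25) = 19/52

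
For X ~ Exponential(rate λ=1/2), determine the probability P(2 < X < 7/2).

P(2 < X < 7/2) = ∫_{2}^{7/2} f(x) dx
where f(x) = \frac{e^{- \frac{x}{2}}}{2}
= - \frac{1}{e^{\frac{7}{4}}} + e^{-1}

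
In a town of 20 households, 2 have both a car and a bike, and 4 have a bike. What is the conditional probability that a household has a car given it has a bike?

P(A ∩ B) = 2/20 = 1/10
P(B) = 4/20 = 1/5
P(A|B) = P(A ∩ B) / P(B) = (1/10) / (1/5) = 1/2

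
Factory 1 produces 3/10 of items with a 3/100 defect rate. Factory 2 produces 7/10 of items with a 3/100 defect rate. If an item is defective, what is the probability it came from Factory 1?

Using Bayes' theorem:
P(F1) = 3/10, P(D|F1) = 3/100
P(F2) = 7/10, P(D|F2) = 3/100
P(D) = P(D|F1)P(F1) + P(D|F2)P(F2)
     = \frac{3}{100}
P(F1|D) = P(D|F1)P(F1) / P(D)
= \frac{3}{10}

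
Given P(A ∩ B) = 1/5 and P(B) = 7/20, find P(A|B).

P(A|B) = P(A ∩ B) / P(B)
= (1/5) / (7/20)
= 4/7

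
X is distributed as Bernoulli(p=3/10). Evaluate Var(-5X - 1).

For X ~ Bernoulli(p=3/10):
Var(X) = \frac{21}{100}
Var(-5X - 1) = (-5)² × Var(X) = 25 × \frac{21}{100} = \frac{21}{4}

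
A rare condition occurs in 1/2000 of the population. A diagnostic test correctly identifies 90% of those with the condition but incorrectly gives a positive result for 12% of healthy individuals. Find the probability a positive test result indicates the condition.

Let D = the rare event, + = positive/flagged.
P(D) = 1/2000
P(+|D) = 90/100 = 9/10
P(+|D') = 12/100 = 3/25
P(+) = P(+|D)P(D) + P(+|D')P(D')
     = \frac{9}{10} × \frac{1}{2000} + \frac{3}{25} × \frac{1999}{2000}
     = \frac{12039}{100000}
P(D|+) = P(+|D)P(D)/P(+) = \frac{15}{4013}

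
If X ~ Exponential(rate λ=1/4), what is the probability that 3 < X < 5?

P(3 < X < 5) = ∫_{3}^{5} f(x) dx
where f(x) = \frac{e^{- \frac{x}{4}}}{4}
= - \frac{1 - e^{\frac{1}{2}}}{e^{\frac{5}{4}}}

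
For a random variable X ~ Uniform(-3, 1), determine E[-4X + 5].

For X ~ Uniform(-3, 1):
E[X] = -1
E[-4X + 5] = -4 × E[X] + 5 = 9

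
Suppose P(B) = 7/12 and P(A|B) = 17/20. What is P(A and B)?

By definition, P(A|B) = P(A ∩ B) / P(B)
So P(A ∩ B) = P(A|B) × P(B)
= 17/20 × 7/12
= 119/240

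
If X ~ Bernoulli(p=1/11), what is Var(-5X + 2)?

For X ~ Bernoulli(p=1/11):
Var(X) = \frac{10}{121}
Var(-5X + 2) = (-5)² × Var(X) = 25 × \frac{10}{121} = \frac{250}{121}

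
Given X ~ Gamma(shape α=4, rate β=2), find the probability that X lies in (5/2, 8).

P(5/2 < X < 8) = ∫_{5/2}^{8} f(x) dx
where f(x) = \frac{8 x^{3} e^{- 2 x}}{3}
= \frac{-2483 + 118 e^{11}}{3 e^{16}}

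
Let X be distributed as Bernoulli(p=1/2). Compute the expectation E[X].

For X ~ Bernoulli(p=1/2), the expected value is:
E[X] = \frac{1}{2}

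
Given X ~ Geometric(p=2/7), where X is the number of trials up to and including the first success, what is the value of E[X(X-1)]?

E[X(X-1)] = E[X² - X] = E[X²] - E[X]
E[X] = \frac{7}{2}
E[X²] = Var(X) + (E[X])² = \frac{35}{4} + (\frac{7}{2})² = 21
E[X(X-1)] = 21 - \frac{7}{2} = \frac{35}{2}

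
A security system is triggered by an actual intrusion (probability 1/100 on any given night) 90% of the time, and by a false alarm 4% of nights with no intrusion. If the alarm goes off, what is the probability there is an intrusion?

Let D = the rare event, + = positive/flagged.
P(D) = 1/100
P(+|D) = 90/100 = 9/10
P(+|D') = 4/100 = 1/25
P(+) = P(+|D)P(D) + P(+|D')P(D')
     = \frac{9}{10} × \frac{1}{100} + \frac{1}{25} × \frac{99}{100}
     = \frac{243}{5000}
P(D|+) = P(+|D)P(D)/P(+) = \frac{5}{27}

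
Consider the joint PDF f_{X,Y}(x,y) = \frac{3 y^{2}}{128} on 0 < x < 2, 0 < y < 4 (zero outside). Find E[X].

f_X(x) = ∫_0^4 \frac{3 y^{2}}{128} dy = \frac{1}{2}
E[X] = ∫_0^2 x × (\frac{1}{2}) dx = 1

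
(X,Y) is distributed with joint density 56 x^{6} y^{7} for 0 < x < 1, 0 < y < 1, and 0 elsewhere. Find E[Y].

E[Y] = ∫_0^1 ∫_0^1 y × f(x,y) dx dy
= \frac{8}{9}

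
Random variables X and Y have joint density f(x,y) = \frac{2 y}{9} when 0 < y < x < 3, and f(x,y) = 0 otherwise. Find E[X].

f_X(x) = ∫_0^x \frac{2 y}{9} dy = \frac{x^{2}}{9}
E[X] = ∫_0^3 x × (\frac{x^{2}}{9}) dx = \frac{9}{4}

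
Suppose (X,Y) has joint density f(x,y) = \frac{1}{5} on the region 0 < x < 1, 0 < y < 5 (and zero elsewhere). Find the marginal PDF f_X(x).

f_X(x) = ∫_0^5 f(x,y) dy
= ∫_0^5 \frac{1}{5} dy
= 1 for 0 < x < 1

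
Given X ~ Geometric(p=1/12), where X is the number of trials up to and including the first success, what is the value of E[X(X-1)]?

E[X(X-1)] = E[X² - X] = E[X²] - E[X]
E[X] = 12
E[X²] = Var(X) + (E[X])² = 132 + (12)² = 276
E[X(X-1)] = 276 - 12 = 264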